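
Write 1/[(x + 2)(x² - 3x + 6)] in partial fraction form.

Cover-up at x = -2: P = 1/((-2)² - 3·(-2) + 6) = 1/16. Then Q = -P = -1/16, R = -P·(-3 - 2) = 5/16
Result: (1/16)/(x + 2) - ((1/16)x - 5/16)/(x² - 3x + 6)


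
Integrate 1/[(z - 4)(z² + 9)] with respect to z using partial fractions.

Cover-up at z=4: P = 1/(4²+9) = 1/25. Coeff matching: Q = -1/25, R = -4/25. Decomposition: (1/25)/(z - 4) - ((1/25)z + 4/25)/(z² + 9). Integrate: linear → ln, quadratic → (1/2)ln + arctan: (1/25) ln|(z - 4)| - (1/50) ln(z² + 9) - (4/75) arctan(z/3) + C


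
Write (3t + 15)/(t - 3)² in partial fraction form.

(3t + 15) = A(t - 3) + B. At t = 3: B = 3·3 + 15 = 24. Coeff of t: A = 3
Result: 3/(t - 3) + 24/(t - 3)²


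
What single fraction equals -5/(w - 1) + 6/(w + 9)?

Common denominator (w - 1)(w + 9). Numerator: -5(w + 9) + 6(w - 1) = (-5w - 45) + (6w - 6) = w - 51
Result: (w - 51)/[(w - 1)(w + 9)]


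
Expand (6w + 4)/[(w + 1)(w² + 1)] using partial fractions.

At w=-1: P = (6·(-1) + 4)/((-1)² + 1) = -1. Q = -P = 1, R = 6 - (-1)·P = 5
Result: -1/(w + 1) + (w + 5)/(w² + 1)


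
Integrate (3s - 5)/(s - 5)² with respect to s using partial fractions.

Decompose: α = 3, β = 3·5 - 5 = 10, so (3s - 5)/(s - 5)² = 3/(s - 5) + 10/(s - 5)². Integrate: ∫ α/(s - 5) ds = 3 ln|(s - 5)|; ∫ β/(s - 5)² ds = -10/(s - 5). Sum: 3 ln|(s - 5)| - 10/(s - 5) + C


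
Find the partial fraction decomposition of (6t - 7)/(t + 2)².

(6t - 7) = A(t + 2) + B. At t = -2: B = 6·(-2) - 7 = -19. Coeff of t: A = 6
Result: 6/(t + 2) - 19/(t + 2)²


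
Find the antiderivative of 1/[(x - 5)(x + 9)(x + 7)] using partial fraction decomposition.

Cover-up: A = 1/168, B = 1/28, C = -1/24. Decomposition: (1/168)/(x - 5) + (1/28)/(x + 9) - (1/24)/(x + 7). Integrate each term: (1/168) ln|(x - 5)| + (1/28) ln|(x + 9)| - (1/24) ln|(x + 7)| + C


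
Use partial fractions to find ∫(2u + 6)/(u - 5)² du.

Decompose: A = 2, B = 2·5 + 6 = 16, so (2u + 6)/(u - 5)² = 2/(u - 5) + 16/(u - 5)². Integrate: ∫ A/(u - 5) du = 2 ln|(u - 5)|; ∫ B/(u - 5)² du = -16/(u - 5). Sum: 2 ln|(u - 5)| - 16/(u - 5) + C


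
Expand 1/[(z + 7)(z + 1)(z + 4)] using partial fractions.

Using cover-up method: α = 1/18, β = 1/18, γ = -1/9
Result: (1/18)/(z + 7) + (1/18)/(z + 1) - (1/9)/(z + 4)


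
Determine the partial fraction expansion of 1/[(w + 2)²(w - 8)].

Cover-up at w=8: C = 1/(8 + 2)² = 1/100. Cover-up at w=-2: B = 1/(-2 - 8) = -1/10. Comparing w² coeff: A = -C = -1/100
Result: (-1/100)/(w + 2) - (1/10)/(w + 2)² + (1/100)/(w - 8)


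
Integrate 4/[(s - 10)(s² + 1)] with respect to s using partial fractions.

Cover-up at s=10: α = 4/(10²+1) = 4/101. Coeff matching: β = -4/101, γ = -40/101. Decomposition: (4/101)/(s - 10) - ((4/101)s + 40/101)/(s² + 1). Integrate: linear → ln, quadratic → (1/2)ln + arctan: (4/101) ln|(s - 10)| - (2/101) ln(s² + 1) - (40/101) arctan(s) + C


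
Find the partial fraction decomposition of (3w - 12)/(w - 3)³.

(3w - 12) = P(w - 3)² + Q(w - 3) + R. At w = 3: R = 3·3 - 12 = -3. Coefficients: P = 0, Q = 3
Result: 3/(w - 3)² - 3/(w - 3)³


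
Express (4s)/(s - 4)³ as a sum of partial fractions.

(4s) = A(s - 4)² + B(s - 4) + C. At s = 4: C = 4·4 + 0 = 16. Coefficients: A = 0, B = 4
Result: 4/(s - 4)² + 16/(s - 4)³


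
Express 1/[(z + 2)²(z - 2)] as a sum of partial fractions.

Cover-up at z=2: γ = 1/(2 + 2)² = 1/16. Cover-up at z=-2: β = 1/(-2 - 2) = -1/4. Comparing z² coeff: α = -γ = -1/16
Result: (-1/16)/(z + 2) - (1/4)/(z + 2)² + (1/16)/(z - 2)


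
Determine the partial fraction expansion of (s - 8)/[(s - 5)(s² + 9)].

At s=5: α = (1·5 - 8)/(5² + 9) = -3/34. β = -α = 3/34, γ = 1 - 5·α = 49/34
Result: (-3/34)/(s - 5) + ((3/34)s + 49/34)/(s² + 9)


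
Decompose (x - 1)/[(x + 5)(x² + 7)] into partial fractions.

At x=-5: A = (1·(-5) - 1)/((-5)² + 7) = -3/16. B = -A = 3/16, C = 1 - (-5)·A = 1/16
Result: (-3/16)/(x + 5) + ((3/16)x + 1/16)/(x² + 7)


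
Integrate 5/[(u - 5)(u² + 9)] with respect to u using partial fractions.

Cover-up at u=5: A = 5/(5²+9) = 5/34. Coeff matching: B = -5/34, C = -25/34. Decomposition: (5/34)/(u - 5) - ((5/34)u + 25/34)/(u² + 9). Integrate: linear → ln, quadratic → (1/2)ln + arctan: (5/34) ln|(u - 5)| - (5/68) ln(u² + 9) - (25/102) arctan(u/3) + C


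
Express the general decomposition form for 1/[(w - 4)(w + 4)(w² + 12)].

Two linear + quadratic: A/(w - 4) + B/(w + 4) + (Cw + D)/(w² + 12)


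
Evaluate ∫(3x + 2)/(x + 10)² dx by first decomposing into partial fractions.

Decompose: α = 3, β = 3·(-10) + 2 = -28, so (3x + 2)/(x + 10)² = 3/(x + 10) - 28/(x + 10)². Integrate: ∫ α/(x + 10) dx = 3 ln|(x + 10)|; ∫ β/(x + 10)² dx = 28/(x + 10). Sum: 3 ln|(x + 10)| + 28/(x + 10) + C


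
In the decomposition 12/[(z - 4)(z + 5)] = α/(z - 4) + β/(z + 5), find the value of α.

Cover-up at z = 4: α = 12/(4 + 5) = 12/9 = 4/3


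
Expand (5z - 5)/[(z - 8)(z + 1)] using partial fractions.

At z=8: α = (5·8 - 5)/(8 + 1) = 35/9. At z=-1: β = (5·(-1) - 5)/(-1 - 8) = 10/9
Result: (35/9)/(z - 8) + (10/9)/(z + 1)


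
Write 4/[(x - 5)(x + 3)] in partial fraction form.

4/(x - 5)(x + 3) = α/(x - 5) + β/(x + 3). α = 4/(5 + 3) = 1/2, β = 4/(-3 - 5) = -1/2
Result: (1/2)/(x - 5) - (1/2)/(x + 3)


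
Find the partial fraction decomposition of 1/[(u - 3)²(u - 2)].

Cover-up at u=2: R = 1/(2 - 3)² = 1. Cover-up at u=3: Q = 1/(3 - 2) = 1. Comparing u² coeff: P = -R = -1
Result: -1/(u - 3) + 1/(u - 3)² + 1/(u - 2)


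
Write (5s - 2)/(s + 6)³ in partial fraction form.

(5s - 2) = P(s + 6)² + Q(s + 6) + R. At s = -6: R = 5·(-6) - 2 = -32. Coefficients: P = 0, Q = 5
Result: 5/(s + 6)² - 32/(s + 6)³


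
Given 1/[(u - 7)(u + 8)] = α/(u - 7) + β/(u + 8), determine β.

Cover-up at u = -8: β = 1/(-8 - 7) = -1/15


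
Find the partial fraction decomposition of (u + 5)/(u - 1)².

(u + 5) = P(u - 1) + Q. At u = 1: Q = 1·1 + 5 = 6. Coeff of u: P = 1
Result: 1/(u - 1) + 6/(u - 1)²


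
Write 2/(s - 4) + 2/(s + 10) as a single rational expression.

Common denominator (s - 4)(s + 10). Numerator: 2(s + 10) + 2(s - 4) = (2s + 20) + (2s - 8) = 4s + 12
Result: (4s + 12)/[(s - 4)(s + 10)]


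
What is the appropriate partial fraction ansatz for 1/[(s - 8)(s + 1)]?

Distinct linear factors: α/(s - 8) + β/(s + 1)


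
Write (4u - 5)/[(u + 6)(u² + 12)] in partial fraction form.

At u=-6: A = (4·(-6) - 5)/((-6)² + 12) = -29/48. B = -A = 29/48, C = 4 - (-6)·A = 3/8
Result: (-29/48)/(u + 6) + ((29/48)u + 3/8)/(u² + 12)


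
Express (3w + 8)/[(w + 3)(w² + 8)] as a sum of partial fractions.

At w=-3: α = (3·(-3) + 8)/((-3)² + 8) = -1/17. β = -α = 1/17, γ = 3 - (-3)·α = 48/17
Result: (-1/17)/(w + 3) + ((1/17)w + 48/17)/(w² + 8)


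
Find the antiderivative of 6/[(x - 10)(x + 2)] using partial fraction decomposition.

Decompose: 6/[(x - 10)(x + 2)] = (1/2)/(x - 10) - (1/2)/(x + 2). Integrate each term: (1/2) ln|(x - 10)| - (1/2) ln|(x + 2)| + C


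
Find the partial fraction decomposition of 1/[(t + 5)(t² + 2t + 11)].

Cover-up at t = -5: P = 1/((-5)² + 2·(-5) + 11) = 1/26. Then Q = -P = -1/26, R = -P·(2 - 5) = 3/26
Result: (1/26)/(t + 5) - ((1/26)t - 3/26)/(t² + 2t + 11)


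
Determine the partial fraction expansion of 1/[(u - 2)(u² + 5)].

Cover-up at u = 2: A = 1/(2² + 5) = 1/9. Then B = -A = -1/9, C = -A·(0 + 2) = -2/9
Result: (1/9)/(u - 2) - ((1/9)u + 2/9)/(u² + 5)


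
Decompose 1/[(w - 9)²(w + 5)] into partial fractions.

Cover-up at w=-5: γ = 1/(-5 - 9)² = 1/196. Cover-up at w=9: β = 1/(9 + 5) = 1/14. Comparing w² coeff: α = -γ = -1/196
Result: (-1/196)/(w - 9) + (1/14)/(w - 9)² + (1/196)/(w + 5)


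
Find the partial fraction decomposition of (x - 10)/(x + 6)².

(x - 10) = P(x + 6) + Q. At x = -6: Q = 1·(-6) - 10 = -16. Coeff of x: P = 1
Result: 1/(x + 6) - 16/(x + 6)²


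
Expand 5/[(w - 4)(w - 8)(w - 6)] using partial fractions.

Using cover-up method: α = 5/8, β = 5/8, γ = -5/4
Result: (5/8)/(w - 4) + (5/8)/(w - 8) - (5/4)/(w - 6)


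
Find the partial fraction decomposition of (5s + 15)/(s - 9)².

(5s + 15) = P(s - 9) + Q. At s = 9: Q = 5·9 + 15 = 60. Coeff of s: P = 5
Result: 5/(s - 9) + 60/(s - 9)²


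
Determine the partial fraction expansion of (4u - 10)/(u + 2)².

(4u - 10) = α(u + 2) + β. At u = -2: β = 4·(-2) - 10 = -18. Coeff of u: α = 4
Result: 4/(u + 2) - 18/(u + 2)²


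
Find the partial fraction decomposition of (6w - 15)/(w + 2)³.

(6w - 15) = P(w + 2)² + Q(w + 2) + R. At w = -2: R = 6·(-2) - 15 = -27. Coefficients: P = 0, Q = 6
Result: 6/(w + 2)² - 27/(w + 2)³


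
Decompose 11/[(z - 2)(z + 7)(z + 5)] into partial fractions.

Using cover-up method: α = 11/63, β = 11/18, γ = -11/14
Result: (11/63)/(z - 2) + (11/18)/(z + 7) - (11/14)/(z + 5)


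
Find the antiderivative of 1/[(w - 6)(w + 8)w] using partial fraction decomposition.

Cover-up: A = 1/84, B = 1/112, C = -1/48. Decomposition: (1/84)/(w - 6) + (1/112)/(w + 8) - (1/48)/w. Integrate each term: (1/84) ln|(w - 6)| + (1/112) ln|(w + 8)| - (1/48) ln|w| + C


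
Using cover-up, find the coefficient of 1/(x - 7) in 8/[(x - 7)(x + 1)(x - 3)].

Cover (x - 7), set x=7: 8/[(7 + 1)(7 - 3)] = 1/4


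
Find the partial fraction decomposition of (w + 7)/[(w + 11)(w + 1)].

At w=-11: A = (1·(-11) + 7)/(-11 + 1) = 2/5. At w=-1: B = (1·(-1) + 7)/(-1 + 11) = 3/5
Result: (2/5)/(w + 11) + (3/5)/(w + 1)


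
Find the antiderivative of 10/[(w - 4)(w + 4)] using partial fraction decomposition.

Decompose: 10/[(w - 4)(w + 4)] = (5/4)/(w - 4) - (5/4)/(w + 4). Integrate each term: (5/4) ln|(w - 4)| - (5/4) ln|(w + 4)| + C


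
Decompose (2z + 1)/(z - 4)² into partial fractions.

(2z + 1) = P(z - 4) + Q. At z = 4: Q = 2·4 + 1 = 9. Coeff of z: P = 2
Result: 2/(z - 4) + 9/(z - 4)²


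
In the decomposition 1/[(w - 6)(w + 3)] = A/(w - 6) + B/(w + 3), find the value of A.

Cover-up at w = 6: A = 1/(6 + 3) = 1/9


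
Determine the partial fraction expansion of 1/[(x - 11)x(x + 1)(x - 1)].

Using Heaviside cover-up: (1/1320)/(x - 11) + (1/11)/x - (1/24)/(x + 1) - (1/20)/(x - 1)


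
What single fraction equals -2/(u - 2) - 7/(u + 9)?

Common denominator (u - 2)(u + 9). Numerator: -2(u + 9) - 7(u - 2) = (-2u - 18) - (7u - 14) = -9u - 4
Result: (-9u - 4)/[(u - 2)(u + 9)]


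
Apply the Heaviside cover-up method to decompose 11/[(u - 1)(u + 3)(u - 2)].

Cover (u - 1), u=1: P = 11/[(1 + 3)(1 - 2)] = -11/4. Cover (u + 3), u=-3: Q = 11/[(-3 - 1)(-3 - 2)] = 11/20. Cover (u - 2), u=2: R = 11/[(2 - 1)(2 + 3)] = 11/5.
Result: (-11/4)/(u - 1) + (11/20)/(u + 3) + (11/5)/(u - 2)


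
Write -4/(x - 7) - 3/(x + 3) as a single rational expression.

Common denominator (x - 7)(x + 3). Numerator: -4(x + 3) - 3(x - 7) = (-4x - 12) - (3x - 21) = -7x + 9
Result: (-7x + 9)/[(x - 7)(x + 3)]


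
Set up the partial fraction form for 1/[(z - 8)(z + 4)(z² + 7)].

Two linear + quadratic: A/(z - 8) + B/(z + 4) + (Cz + D)/(z² + 7)


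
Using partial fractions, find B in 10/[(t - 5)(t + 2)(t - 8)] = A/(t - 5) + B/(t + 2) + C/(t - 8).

Cover-up at t = -2: B = 10/[(-2 - 5)(-2 - 8)] = 10/[(-7)(-10)] = 10/70 = 1/7


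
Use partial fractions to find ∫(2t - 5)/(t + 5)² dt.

Decompose: α = 2, β = 2·(-5) - 5 = -15, so (2t - 5)/(t + 5)² = 2/(t + 5) - 15/(t + 5)². Integrate: ∫ α/(t + 5) dt = 2 ln|(t + 5)|; ∫ β/(t + 5)² dt = 15/(t + 5). Sum: 2 ln|(t + 5)| + 15/(t + 5) + C


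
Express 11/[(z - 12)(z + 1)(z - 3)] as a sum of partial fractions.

Using cover-up method: P = 11/117, Q = 11/52, R = -11/36
Result: (11/117)/(z - 12) + (11/52)/(z + 1) - (11/36)/(z - 3)


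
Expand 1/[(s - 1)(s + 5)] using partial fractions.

1/(s - 1)(s + 5) = P/(s - 1) + Q/(s + 5). P = 1/(1 + 5) = 1/6, Q = 1/(-5 - 1) = -1/6
Result: (1/6)/(s - 1) - (1/6)/(s + 5)


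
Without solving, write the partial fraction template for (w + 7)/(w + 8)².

Repeated linear factor: A/(w + 8) + B/(w + 8)²


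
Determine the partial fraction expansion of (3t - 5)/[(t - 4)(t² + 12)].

At t=4: α = (3·4 - 5)/(4² + 12) = 1/4. β = -α = -1/4, γ = 3 - 4·α = 2
Result: (1/4)/(t - 4) - ((1/4)t - 2)/(t² + 12)


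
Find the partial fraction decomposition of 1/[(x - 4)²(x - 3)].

Cover-up at x=3: C = 1/(3 - 4)² = 1. Cover-up at x=4: B = 1/(4 - 3) = 1. Comparing x² coeff: A = -C = -1
Result: -1/(x - 4) + 1/(x - 4)² + 1/(x - 3)


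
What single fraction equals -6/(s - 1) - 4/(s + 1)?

Common denominator (s - 1)(s + 1). Numerator: -6(s + 1) - 4(s - 1) = (-6s - 6) - (4s - 4) = -10s - 2
Result: (-10s - 2)/[(s - 1)(s + 1)]


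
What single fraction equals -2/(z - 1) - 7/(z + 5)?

Common denominator (z - 1)(z + 5). Numerator: -2(z + 5) - 7(z - 1) = (-2z - 10) - (7z - 7) = -9z - 3
Result: (-9z - 3)/[(z - 1)(z + 5)]


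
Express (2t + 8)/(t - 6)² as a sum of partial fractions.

(2t + 8) = P(t - 6) + Q. At t = 6: Q = 2·6 + 8 = 20. Coeff of t: P = 2
Result: 2/(t - 6) + 20/(t - 6)²


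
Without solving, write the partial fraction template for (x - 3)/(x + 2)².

Repeated linear factor: α/(x + 2) + β/(x + 2)²


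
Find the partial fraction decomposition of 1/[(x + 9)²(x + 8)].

Cover-up at x=-8: R = 1/(-8 + 9)² = 1. Cover-up at x=-9: Q = 1/(-9 + 8) = -1. Comparing x² coeff: P = -R = -1
Result: -1/(x + 9) - 1/(x + 9)² + 1/(x + 8)


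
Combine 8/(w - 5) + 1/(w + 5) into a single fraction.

Common denominator (w - 5)(w + 5). Numerator: 8(w + 5) + 1(w - 5) = (8w + 40) + (w - 5) = 9w + 35
Result: (9w + 35)/[(w - 5)(w + 5)]


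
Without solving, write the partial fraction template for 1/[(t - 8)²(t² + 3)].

Repeated linear + quadratic: A/(t - 8) + B/(t - 8)² + (Ct + D)/(t² + 3)


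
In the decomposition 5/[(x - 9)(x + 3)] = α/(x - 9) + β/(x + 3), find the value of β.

Cover-up at x = -3: β = 5/(-3 - 9) = -5/12


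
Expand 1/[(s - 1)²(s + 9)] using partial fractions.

Cover-up at s=-9: γ = 1/(-9 - 1)² = 1/100. Cover-up at s=1: β = 1/(1 + 9) = 1/10. Comparing s² coeff: α = -γ = -1/100
Result: (-1/100)/(s - 1) + (1/10)/(s - 1)² + (1/100)/(s + 9)


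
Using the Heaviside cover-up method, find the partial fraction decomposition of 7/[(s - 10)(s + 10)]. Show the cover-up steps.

Cover (s - 10): set s=10, get α = 7/(10 + 10) = 7/20. Cover (s + 10): set s=-10, get β = 7/(-10 - 10) = -7/20.
Result: (7/20)/(s - 10) - (7/20)/(s + 10)


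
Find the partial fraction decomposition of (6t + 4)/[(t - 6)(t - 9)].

At t=6: A = (6·6 + 4)/(6 - 9) = -40/3. At t=9: B = (6·9 + 4)/(9 - 6) = 58/3
Result: (-40/3)/(t - 6) + (58/3)/(t - 9)


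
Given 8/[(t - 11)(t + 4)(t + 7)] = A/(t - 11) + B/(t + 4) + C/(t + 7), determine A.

Cover-up at t = 11: A = 8/[(11 + 4)(11 + 7)] = 8/[(15)(18)] = 8/270 = 4/135


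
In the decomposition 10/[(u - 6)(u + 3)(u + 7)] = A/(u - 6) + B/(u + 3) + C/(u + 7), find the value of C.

Cover-up at u = -7: C = 10/[(-7 - 6)(-7 + 3)] = 10/[(-13)(-4)] = 10/52 = 5/26


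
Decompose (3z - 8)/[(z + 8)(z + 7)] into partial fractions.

At z=-8: A = (3·(-8) - 8)/(-8 + 7) = 32. At z=-7: B = (3·(-7) - 8)/(-7 + 8) = -29
Result: 32/(z + 8) - 29/(z + 7)


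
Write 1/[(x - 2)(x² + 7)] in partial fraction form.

Cover-up at x = 2: α = 1/(2² + 7) = 1/11. Then β = -α = -1/11, γ = -α·(0 + 2) = -2/11
Result: (1/11)/(x - 2) - ((1/11)x + 2/11)/(x² + 7)


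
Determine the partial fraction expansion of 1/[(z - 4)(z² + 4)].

Cover-up at z = 4: P = 1/(4² + 4) = 1/20. Then Q = -P = -1/20, R = -P·(0 + 4) = -1/5
Result: (1/20)/(z - 4) - ((1/20)z + 1/5)/(z² + 4)


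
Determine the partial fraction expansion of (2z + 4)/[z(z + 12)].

At z=0: P = (2·0 + 4)/(0 + 12) = 1/3. At z=-12: Q = (2·(-12) + 4)/(-12 - 0) = 5/3
Result: (1/3)/z + (5/3)/(z + 12)


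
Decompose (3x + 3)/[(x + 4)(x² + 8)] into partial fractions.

At x=-4: A = (3·(-4) + 3)/((-4)² + 8) = -3/8. B = -A = 3/8, C = 3 - (-4)·A = 3/2
Result: (-3/8)/(x + 4) + ((3/8)x + 3/2)/(x² + 8)


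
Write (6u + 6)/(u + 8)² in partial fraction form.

(6u + 6) = P(u + 8) + Q. At u = -8: Q = 6·(-8) + 6 = -42. Coeff of u: P = 6
Result: 6/(u + 8) - 42/(u + 8)²


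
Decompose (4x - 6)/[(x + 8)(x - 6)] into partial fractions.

At x=-8: α = (4·(-8) - 6)/(-8 - 6) = 19/7. At x=6: β = (4·6 - 6)/(6 + 8) = 9/7
Result: (19/7)/(x + 8) + (9/7)/(x - 6)


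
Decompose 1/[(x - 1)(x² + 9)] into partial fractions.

Cover-up at x = 1: α = 1/(1² + 9) = 1/10. Then β = -α = -1/10, γ = -α·(0 + 1) = -1/10
Result: (1/10)/(x - 1) - ((1/10)x + 1/10)/(x² + 9)


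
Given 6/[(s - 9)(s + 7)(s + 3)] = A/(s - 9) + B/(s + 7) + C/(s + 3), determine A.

Cover-up at s = 9: A = 6/[(9 + 7)(9 + 3)] = 6/[(16)(12)] = 6/192 = 1/32


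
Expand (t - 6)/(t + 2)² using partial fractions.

(t - 6) = A(t + 2) + B. At t = -2: B = 1·(-2) - 6 = -8. Coeff of t: A = 1
Result: 1/(t + 2) - 8/(t + 2)²


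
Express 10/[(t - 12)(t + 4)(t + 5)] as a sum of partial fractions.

Using cover-up method: α = 5/136, β = -5/8, γ = 10/17
Result: (5/136)/(t - 12) - (5/8)/(t + 4) + (10/17)/(t + 5)


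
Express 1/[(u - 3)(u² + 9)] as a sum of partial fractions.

Cover-up at u = 3: A = 1/(3² + 9) = 1/18. Then B = -A = -1/18, C = -A·(0 + 3) = -1/6
Result: (1/18)/(u - 3) - ((1/18)u + 1/6)/(u² + 9)


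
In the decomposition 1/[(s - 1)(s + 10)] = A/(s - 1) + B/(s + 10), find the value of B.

Cover-up at s = -10: B = 1/(-10 - 1) = -1/11


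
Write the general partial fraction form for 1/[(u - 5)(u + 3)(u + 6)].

Three distinct linear factors: α/(u - 5) + β/(u + 3) + γ/(u + 6)


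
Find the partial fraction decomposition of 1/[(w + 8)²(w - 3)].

Cover-up at w=3: γ = 1/(3 + 8)² = 1/121. Cover-up at w=-8: β = 1/(-8 - 3) = -1/11. Comparing w² coeff: α = -γ = -1/121
Result: (-1/121)/(w + 8) - (1/11)/(w + 8)² + (1/121)/(w - 3)


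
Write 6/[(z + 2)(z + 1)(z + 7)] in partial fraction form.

Using cover-up method: P = -6/5, Q = 1, R = 1/5
Result: (-6/5)/(z + 2) + 1/(z + 1) + (1/5)/(z + 7)


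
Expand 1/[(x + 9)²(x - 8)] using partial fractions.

Cover-up at x=8: C = 1/(8 + 9)² = 1/289. Cover-up at x=-9: B = 1/(-9 - 8) = -1/17. Comparing x² coeff: A = -C = -1/289
Result: (-1/289)/(x + 9) - (1/17)/(x + 9)² + (1/289)/(x - 8)


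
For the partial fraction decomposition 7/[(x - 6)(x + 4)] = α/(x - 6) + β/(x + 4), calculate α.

Cover-up at x = 6: α = 7/(6 + 4) = 7/10


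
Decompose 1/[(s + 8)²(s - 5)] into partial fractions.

Cover-up at s=5: R = 1/(5 + 8)² = 1/169. Cover-up at s=-8: Q = 1/(-8 - 5) = -1/13. Comparing s² coeff: P = -R = -1/169
Result: (-1/169)/(s + 8) - (1/13)/(s + 8)² + (1/169)/(s - 5)


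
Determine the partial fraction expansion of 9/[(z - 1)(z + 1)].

9/(z - 1)(z + 1) = P/(z - 1) + Q/(z + 1). P = 9/(1 + 1) = 9/2, Q = 9/(-1 - 1) = -9/2
Result: (9/2)/(z - 1) - (9/2)/(z + 1)


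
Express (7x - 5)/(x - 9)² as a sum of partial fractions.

(7x - 5) = P(x - 9) + Q. At x = 9: Q = 7·9 - 5 = 58. Coeff of x: P = 7
Result: 7/(x - 9) + 58/(x - 9)²


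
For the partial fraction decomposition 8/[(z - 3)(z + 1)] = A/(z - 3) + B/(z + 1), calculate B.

Cover-up at z = -1: B = 8/(-1 - 3) = -8/4 = -2


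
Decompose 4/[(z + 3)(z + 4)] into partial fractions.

4/(z + 3)(z + 4) = A/(z + 3) + B/(z + 4). A = 4/(-3 + 4) = 4, B = 4/(-4 + 3) = -4
Result: 4/(z + 3) - 4/(z + 4)


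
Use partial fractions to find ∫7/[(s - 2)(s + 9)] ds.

Decompose: 7/[(s - 2)(s + 9)] = (7/11)/(s - 2) - (7/11)/(s + 9). Integrate each term: (7/11) ln|(s - 2)| - (7/11) ln|(s + 9)| + C


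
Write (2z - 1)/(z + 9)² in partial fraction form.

(2z - 1) = A(z + 9) + B. At z = -9: B = 2·(-9) - 1 = -19. Coeff of z: A = 2
Result: 2/(z + 9) - 19/(z + 9)²


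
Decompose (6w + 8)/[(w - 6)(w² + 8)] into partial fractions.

At w=6: P = (6·6 + 8)/(6² + 8) = 1. Q = -P = -1, R = 6 - 6·P = 0
Result: 1/(w - 6) - (w)/(w² + 8)


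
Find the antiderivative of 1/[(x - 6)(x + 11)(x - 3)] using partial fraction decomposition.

Cover-up: α = 1/51, β = 1/238, γ = -1/42. Decomposition: (1/51)/(x - 6) + (1/238)/(x + 11) - (1/42)/(x - 3). Integrate each term: (1/51) ln|(x - 6)| + (1/238) ln|(x + 11)| - (1/42) ln|(x - 3)| + C


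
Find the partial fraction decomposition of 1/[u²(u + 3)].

Cover-up at u=-3: C = 1/(-3 - 0)² = 1/9. Cover-up at u=0: B = 1/(0 + 3) = 1/3. Comparing u² coeff: A = -C = -1/9
Result: (-1/9)/u + (1/3)/u² + (1/9)/(u + 3)


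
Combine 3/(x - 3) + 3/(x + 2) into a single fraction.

Common denominator (x - 3)(x + 2). Numerator: 3(x + 2) + 3(x - 3) = (3x + 6) + (3x - 9) = 6x - 3
Result: (6x - 3)/[(x - 3)(x + 2)]


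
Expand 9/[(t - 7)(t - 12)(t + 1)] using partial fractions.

Using cover-up method: A = -9/40, B = 9/65, C = 9/104
Result: (-9/40)/(t - 7) + (9/65)/(t - 12) + (9/104)/(t + 1)


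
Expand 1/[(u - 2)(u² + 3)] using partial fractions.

Cover-up at u = 2: α = 1/(2² + 3) = 1/7. Then β = -α = -1/7, γ = -α·(0 + 2) = -2/7
Result: (1/7)/(u - 2) - ((1/7)u + 2/7)/(u² + 3)


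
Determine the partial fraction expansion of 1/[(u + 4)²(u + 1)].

Cover-up at u=-1: C = 1/(-1 + 4)² = 1/9. Cover-up at u=-4: B = 1/(-4 + 1) = -1/3. Comparing u² coeff: A = -C = -1/9
Result: (-1/9)/(u + 4) - (1/3)/(u + 4)² + (1/9)/(u + 1)


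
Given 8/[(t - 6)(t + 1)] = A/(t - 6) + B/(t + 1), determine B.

Cover-up at t = -1: B = 8/(-1 - 6) = -8/7


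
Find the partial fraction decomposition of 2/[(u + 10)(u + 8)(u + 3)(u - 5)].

Using Heaviside cover-up: (-1/105)/(u + 10) + (1/65)/(u + 8) - (1/140)/(u + 3) + (1/780)/(u - 5)


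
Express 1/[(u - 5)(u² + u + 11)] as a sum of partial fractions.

Cover-up at u = 5: α = 1/(5² + 1·5 + 11) = 1/41. Then β = -α = -1/41, γ = -α·(1 + 5) = -6/41
Result: (1/41)/(u - 5) - ((1/41)u + 6/41)/(u² + u + 11)


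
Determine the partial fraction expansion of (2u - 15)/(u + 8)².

(2u - 15) = A(u + 8) + B. At u = -8: B = 2·(-8) - 15 = -31. Coeff of u: A = 2
Result: 2/(u + 8) - 31/(u + 8)²


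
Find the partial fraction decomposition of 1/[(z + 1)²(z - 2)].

Cover-up at z=2: γ = 1/(2 + 1)² = 1/9. Cover-up at z=-1: β = 1/(-1 - 2) = -1/3. Comparing z² coeff: α = -γ = -1/9
Result: (-1/9)/(z + 1) - (1/3)/(z + 1)² + (1/9)/(z - 2)


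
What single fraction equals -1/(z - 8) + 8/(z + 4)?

Common denominator (z - 8)(z + 4). Numerator: -1(z + 4) + 8(z - 8) = (-z - 4) + (8z - 64) = 7z - 68
Result: (7z - 68)/[(z - 8)(z + 4)]


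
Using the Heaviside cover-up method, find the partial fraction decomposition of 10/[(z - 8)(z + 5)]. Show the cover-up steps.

Cover (z - 8): set z=8, get α = 10/(8 + 5) = 10/13. Cover (z + 5): set z=-5, get β = 10/(-5 - 8) = -10/13.
Result: (10/13)/(z - 8) - (10/13)/(z + 5)


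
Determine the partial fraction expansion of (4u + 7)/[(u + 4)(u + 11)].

At u=-4: P = (4·(-4) + 7)/(-4 + 11) = -9/7. At u=-11: Q = (4·(-11) + 7)/(-11 + 4) = 37/7
Result: (-9/7)/(u + 4) + (37/7)/(u + 11)


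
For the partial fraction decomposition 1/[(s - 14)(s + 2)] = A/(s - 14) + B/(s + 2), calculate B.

Cover-up at s = -2: B = 1/(-2 - 14) = -1/16


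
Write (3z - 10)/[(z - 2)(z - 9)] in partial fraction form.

At z=2: P = (3·2 - 10)/(2 - 9) = 4/7. At z=9: Q = (3·9 - 10)/(9 - 2) = 17/7
Result: (4/7)/(z - 2) + (17/7)/(z - 9)


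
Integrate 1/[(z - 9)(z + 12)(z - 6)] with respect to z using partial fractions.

Cover-up: P = 1/63, Q = 1/378, R = -1/54. Decomposition: (1/63)/(z - 9) + (1/378)/(z + 12) - (1/54)/(z - 6). Integrate each term: (1/63) ln|(z - 9)| + (1/378) ln|(z + 12)| - (1/54) ln|(z - 6)| + C


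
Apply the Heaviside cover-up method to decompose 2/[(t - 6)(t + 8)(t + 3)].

Cover (t - 6), t=6: α = 2/[(6 + 8)(6 + 3)] = 1/63. Cover (t + 8), t=-8: β = 2/[(-8 - 6)(-8 + 3)] = 1/35. Cover (t + 3), t=-3: γ = 2/[(-3 - 6)(-3 + 8)] = -2/45.
Result: (1/63)/(t - 6) + (1/35)/(t + 8) - (2/45)/(t + 3)


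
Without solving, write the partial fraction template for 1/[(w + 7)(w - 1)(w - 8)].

Three distinct linear factors: P/(w + 7) + Q/(w - 1) + R/(w - 8)


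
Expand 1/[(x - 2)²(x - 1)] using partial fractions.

Cover-up at x=1: γ = 1/(1 - 2)² = 1. Cover-up at x=2: β = 1/(2 - 1) = 1. Comparing x² coeff: α = -γ = -1
Result: -1/(x - 2) + 1/(x - 2)² + 1/(x - 1)


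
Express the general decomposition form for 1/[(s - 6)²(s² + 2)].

Repeated linear + quadratic: P/(s - 6) + Q/(s - 6)² + (Rs + S)/(s² + 2)


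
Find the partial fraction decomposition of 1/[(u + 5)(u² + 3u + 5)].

Cover-up at u = -5: P = 1/((-5)² + 3·(-5) + 5) = 1/15. Then Q = -P = -1/15, R = -P·(3 - 5) = 2/15
Result: (1/15)/(u + 5) - ((1/15)u - 2/15)/(u² + 3u + 5)


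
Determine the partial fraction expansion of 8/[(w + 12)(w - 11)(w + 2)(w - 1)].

Using Heaviside cover-up: (-4/1495)/(w + 12) + (4/1495)/(w - 11) + (4/195)/(w + 2) - (4/195)/(w - 1)


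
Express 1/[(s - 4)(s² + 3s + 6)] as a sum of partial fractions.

Cover-up at s = 4: α = 1/(4² + 3·4 + 6) = 1/34. Then β = -α = -1/34, γ = -α·(3 + 4) = -7/34
Result: (1/34)/(s - 4) - ((1/34)s + 7/34)/(s² + 3s + 6)


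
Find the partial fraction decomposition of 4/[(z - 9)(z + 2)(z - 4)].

Using cover-up method: A = 4/55, B = 2/33, C = -2/15
Result: (4/55)/(z - 9) + (2/33)/(z + 2) - (2/15)/(z - 4)


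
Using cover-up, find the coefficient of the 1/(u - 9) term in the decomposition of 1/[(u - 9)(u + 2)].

Cover (u - 9), set u=9: 1/((u + 2) at u=9) = 1/(11) = 1/11


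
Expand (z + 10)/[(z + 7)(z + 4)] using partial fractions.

At z=-7: A = (1·(-7) + 10)/(-7 + 4) = -1. At z=-4: B = (1·(-4) + 10)/(-4 + 7) = 2
Result: -1/(z + 7) + 2/(z + 4)


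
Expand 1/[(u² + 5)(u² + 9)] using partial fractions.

Coefficient matching gives A = C = 0, B = 1/(9-5) = 1/4, D = -B = -1/4
Result: (1/4)/(u² + 5) - (1/4)/(u² + 9)


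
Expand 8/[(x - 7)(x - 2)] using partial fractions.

8/(x - 7)(x - 2) = P/(x - 7) + Q/(x - 2). P = 8/(7 - 2) = 8/5, Q = 8/(2 - 7) = -8/5
Result: (8/5)/(x - 7) - (8/5)/(x - 2)


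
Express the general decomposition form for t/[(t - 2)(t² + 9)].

Linear + irreducible quadratic: A/(t - 2) + (Bt + C)/(t² + 9)


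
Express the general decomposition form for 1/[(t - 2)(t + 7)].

Distinct linear factors: A/(t - 2) + B/(t + 7)


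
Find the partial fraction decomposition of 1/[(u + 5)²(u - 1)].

Cover-up at u=1: γ = 1/(1 + 5)² = 1/36. Cover-up at u=-5: β = 1/(-5 - 1) = -1/6. Comparing u² coeff: α = -γ = -1/36
Result: (-1/36)/(u + 5) - (1/6)/(u + 5)² + (1/36)/(u - 1)


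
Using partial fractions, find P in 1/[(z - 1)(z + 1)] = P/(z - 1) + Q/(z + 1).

Cover-up at z = 1: P = 1/(1 + 1) = 1/2


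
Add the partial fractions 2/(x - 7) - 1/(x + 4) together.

Common denominator (x - 7)(x + 4). Numerator: 2(x + 4) - 1(x - 7) = (2x + 8) - (x - 7) = x + 15
Result: (x + 15)/[(x - 7)(x + 4)]


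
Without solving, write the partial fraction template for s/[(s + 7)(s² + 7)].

Linear + irreducible quadratic: P/(s + 7) + (Qs + R)/(s² + 7)


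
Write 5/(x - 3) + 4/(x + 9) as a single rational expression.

Common denominator (x - 3)(x + 9). Numerator: 5(x + 9) + 4(x - 3) = (5x + 45) + (4x - 12) = 9x + 33
Result: (9x + 33)/[(x - 3)(x + 9)]


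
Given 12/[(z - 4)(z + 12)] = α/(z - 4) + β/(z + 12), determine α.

Cover-up at z = 4: α = 12/(4 + 12) = 12/16 = 3/4


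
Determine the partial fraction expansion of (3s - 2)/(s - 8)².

(3s - 2) = P(s - 8) + Q. At s = 8: Q = 3·8 - 2 = 22. Coeff of s: P = 3
Result: 3/(s - 8) + 22/(s - 8)²


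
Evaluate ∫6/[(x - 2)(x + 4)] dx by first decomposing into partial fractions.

Decompose: 6/[(x - 2)(x + 4)] = 1/(x - 2) - 1/(x + 4). Integrate each term: ln|(x - 2)| - ln|(x + 4)| + C


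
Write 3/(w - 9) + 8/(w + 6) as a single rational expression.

Common denominator (w - 9)(w + 6). Numerator: 3(w + 6) + 8(w - 9) = (3w + 18) + (8w - 72) = 11w - 54
Result: (11w - 54)/[(w - 9)(w + 6)]


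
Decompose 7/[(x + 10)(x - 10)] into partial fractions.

7/(x + 10)(x - 10) = P/(x + 10) + Q/(x - 10). P = 7/(-10 - 10) = -7/20, Q = 7/(10 + 10) = 7/20
Result: (-7/20)/(x + 10) + (7/20)/(x - 10)


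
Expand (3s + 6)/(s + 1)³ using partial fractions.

(3s + 6) = α(s + 1)² + β(s + 1) + γ. At s = -1: γ = 3·(-1) + 6 = 3. Coefficients: α = 0, β = 3
Result: 3/(s + 1)² + 3/(s + 1)³


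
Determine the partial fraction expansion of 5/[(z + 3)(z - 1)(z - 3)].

Using cover-up method: P = 5/24, Q = -5/8, R = 5/12
Result: (5/24)/(z + 3) - (5/8)/(z - 1) + (5/12)/(z - 3)


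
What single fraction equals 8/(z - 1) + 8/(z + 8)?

Common denominator (z - 1)(z + 8). Numerator: 8(z + 8) + 8(z - 1) = (8z + 64) + (8z - 8) = 16z + 56
Result: (16z + 56)/[(z - 1)(z + 8)]


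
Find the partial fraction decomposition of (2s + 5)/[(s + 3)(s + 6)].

At s=-3: P = (2·(-3) + 5)/(-3 + 6) = -1/3. At s=-6: Q = (2·(-6) + 5)/(-6 + 3) = 7/3
Result: (-1/3)/(s + 3) + (7/3)/(s + 6)


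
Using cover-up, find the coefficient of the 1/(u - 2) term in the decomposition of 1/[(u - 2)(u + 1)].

Cover (u - 2), set u=2: 1/((u + 1) at u=2) = 1/(3) = 1/3


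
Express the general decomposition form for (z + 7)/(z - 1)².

Repeated linear factor: P/(z - 1) + Q/(z - 1)²


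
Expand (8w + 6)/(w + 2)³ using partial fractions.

(8w + 6) = A(w + 2)² + B(w + 2) + C. At w = -2: C = 8·(-2) + 6 = -10. Coefficients: A = 0, B = 8
Result: 8/(w + 2)² - 10/(w + 2)³


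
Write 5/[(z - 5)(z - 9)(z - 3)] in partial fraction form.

Using cover-up method: α = -5/8, β = 5/24, γ = 5/12
Result: (-5/8)/(z - 5) + (5/24)/(z - 9) + (5/12)/(z - 3)


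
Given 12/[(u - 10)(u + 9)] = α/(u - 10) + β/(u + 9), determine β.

Cover-up at u = -9: β = 12/(-9 - 10) = -12/19


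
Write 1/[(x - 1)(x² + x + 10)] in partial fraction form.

Cover-up at x = 1: P = 1/(1² + 1·1 + 10) = 1/12. Then Q = -P = -1/12, R = -P·(1 + 1) = -1/6
Result: (1/12)/(x - 1) - ((1/12)x + 1/6)/(x² + x + 10)


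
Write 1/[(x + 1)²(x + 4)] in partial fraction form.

Cover-up at x=-4: C = 1/(-4 + 1)² = 1/9. Cover-up at x=-1: B = 1/(-1 + 4) = 1/3. Comparing x² coeff: A = -C = -1/9
Result: (-1/9)/(x + 1) + (1/3)/(x + 1)² + (1/9)/(x + 4)


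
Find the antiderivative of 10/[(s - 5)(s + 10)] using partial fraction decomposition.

Decompose: 10/[(s - 5)(s + 10)] = (2/3)/(s - 5) - (2/3)/(s + 10). Integrate each term: (2/3) ln|(s - 5)| - (2/3) ln|(s + 10)| + C


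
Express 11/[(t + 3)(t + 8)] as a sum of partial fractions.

11/(t + 3)(t + 8) = P/(t + 3) + Q/(t + 8). P = 11/(-3 + 8) = 11/5, Q = 11/(-8 + 3) = -11/5
Result: (11/5)/(t + 3) - (11/5)/(t + 8)


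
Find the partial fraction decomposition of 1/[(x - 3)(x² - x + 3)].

Cover-up at x = 3: α = 1/(3² - 1·3 + 3) = 1/9. Then β = -α = -1/9, γ = -α·(-1 + 3) = -2/9
Result: (1/9)/(x - 3) - ((1/9)x + 2/9)/(x² - x + 3)


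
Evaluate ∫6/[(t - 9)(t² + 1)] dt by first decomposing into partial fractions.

Cover-up at t=9: P = 6/(9²+1) = 3/41. Coeff matching: Q = -3/41, R = -27/41. Decomposition: (3/41)/(t - 9) - ((3/41)t + 27/41)/(t² + 1). Integrate: linear → ln, quadratic → (1/2)ln + arctan: (3/41) ln|(t - 9)| - (3/82) ln(t² + 1) - (27/41) arctan(t) + C


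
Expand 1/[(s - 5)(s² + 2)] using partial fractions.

Cover-up at s = 5: P = 1/(5² + 2) = 1/27. Then Q = -P = -1/27, R = -P·(0 + 5) = -5/27
Result: (1/27)/(s - 5) - ((1/27)s + 5/27)/(s² + 2)


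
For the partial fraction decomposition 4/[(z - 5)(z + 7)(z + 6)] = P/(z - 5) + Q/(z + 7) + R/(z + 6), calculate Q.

Cover-up at z = -7: Q = 4/[(-7 - 5)(-7 + 6)] = 4/[(-12)(-1)] = 4/12 = 1/3


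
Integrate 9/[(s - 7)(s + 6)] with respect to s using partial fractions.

Decompose: 9/[(s - 7)(s + 6)] = (9/13)/(s - 7) - (9/13)/(s + 6). Integrate each term: (9/13) ln|(s - 7)| - (9/13) ln|(s + 6)| + C


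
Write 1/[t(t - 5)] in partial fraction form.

1/t(t - 5) = α/t + β/(t - 5). α = 1/(0 - 5) = -1/5, β = 1/(5 - 0) = 1/5
Result: (-1/5)/t + (1/5)/(t - 5)


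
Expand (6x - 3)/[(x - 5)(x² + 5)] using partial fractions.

At x=5: P = (6·5 - 3)/(5² + 5) = 9/10. Q = -P = -9/10, R = 6 - 5·P = 3/2
Result: (9/10)/(x - 5) - ((9/10)x - 3/2)/(x² + 5)


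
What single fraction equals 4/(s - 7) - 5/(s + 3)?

Common denominator (s - 7)(s + 3). Numerator: 4(s + 3) - 5(s - 7) = (4s + 12) - (5s - 35) = -s + 47
Result: (-s + 47)/[(s - 7)(s + 3)]


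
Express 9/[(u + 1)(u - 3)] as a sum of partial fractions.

9/(u + 1)(u - 3) = P/(u + 1) + Q/(u - 3). P = 9/(-1 - 3) = -9/4, Q = 9/(3 + 1) = 9/4
Result: (-9/4)/(u + 1) + (9/4)/(u - 3)


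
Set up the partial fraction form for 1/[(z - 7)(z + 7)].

Distinct linear factors: α/(z - 7) + β/(z + 7)


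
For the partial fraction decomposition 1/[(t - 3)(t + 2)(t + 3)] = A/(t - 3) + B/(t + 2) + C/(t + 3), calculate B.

Cover-up at t = -2: B = 1/[(-2 - 3)(-2 + 3)] = 1/[(-5)(1)] = -1/5


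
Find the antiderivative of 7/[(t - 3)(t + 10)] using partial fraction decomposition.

Decompose: 7/[(t - 3)(t + 10)] = (7/13)/(t - 3) - (7/13)/(t + 10). Integrate each term: (7/13) ln|(t - 3)| - (7/13) ln|(t + 10)| + C


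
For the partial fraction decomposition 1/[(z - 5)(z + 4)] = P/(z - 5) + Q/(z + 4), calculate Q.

Cover-up at z = -4: Q = 1/(-4 - 5) = -1/9


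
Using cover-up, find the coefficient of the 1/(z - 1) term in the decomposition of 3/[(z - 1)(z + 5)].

Cover (z - 1), set z=1: 3/((z + 5) at z=1) = 3/(6) = 1/2


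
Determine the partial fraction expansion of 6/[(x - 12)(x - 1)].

6/(x - 12)(x - 1) = A/(x - 12) + B/(x - 1). A = 6/(12 - 1) = 6/11, B = 6/(1 - 12) = -6/11
Result: (6/11)/(x - 12) - (6/11)/(x - 1)


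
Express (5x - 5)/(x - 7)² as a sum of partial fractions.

(5x - 5) = P(x - 7) + Q. At x = 7: Q = 5·7 - 5 = 30. Coeff of x: P = 5
Result: 5/(x - 7) + 30/(x - 7)²


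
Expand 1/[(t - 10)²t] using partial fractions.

Cover-up at t=0: γ = 1/(0 - 10)² = 1/100. Cover-up at t=10: β = 1/(10 - 0) = 1/10. Comparing t² coeff: α = -γ = -1/100
Result: (-1/100)/(t - 10) + (1/10)/(t - 10)² + (1/100)/t


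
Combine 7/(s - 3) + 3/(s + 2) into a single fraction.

Common denominator (s - 3)(s + 2). Numerator: 7(s + 2) + 3(s - 3) = (7s + 14) + (3s - 9) = 10s + 5
Result: (10s + 5)/[(s - 3)(s + 2)]


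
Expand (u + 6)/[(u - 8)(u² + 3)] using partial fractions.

At u=8: α = (1·8 + 6)/(8² + 3) = 14/67. β = -α = -14/67, γ = 1 - 8·α = -45/67
Result: (14/67)/(u - 8) - ((14/67)u + 45/67)/(u² + 3)


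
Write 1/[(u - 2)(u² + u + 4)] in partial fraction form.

Cover-up at u = 2: α = 1/(2² + 1·2 + 4) = 1/10. Then β = -α = -1/10, γ = -α·(1 + 2) = -3/10
Result: (1/10)/(u - 2) - ((1/10)u + 3/10)/(u² + u + 4)


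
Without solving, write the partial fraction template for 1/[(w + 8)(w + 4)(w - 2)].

Three distinct linear factors: A/(w + 8) + B/(w + 4) + C/(w - 2)


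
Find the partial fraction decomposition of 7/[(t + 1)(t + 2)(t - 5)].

Using cover-up method: α = -7/6, β = 1, γ = 1/6
Result: (-7/6)/(t + 1) + 1/(t + 2) + (1/6)/(t - 5)


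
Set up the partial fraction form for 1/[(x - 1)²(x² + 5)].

Repeated linear + quadratic: A/(x - 1) + B/(x - 1)² + (Cx + D)/(x² + 5)


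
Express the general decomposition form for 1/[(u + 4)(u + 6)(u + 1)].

Three distinct linear factors: α/(u + 4) + β/(u + 6) + γ/(u + 1)


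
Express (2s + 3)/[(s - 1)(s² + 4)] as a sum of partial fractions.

At s=1: A = (2·1 + 3)/(1² + 4) = 1. B = -A = -1, C = 2 - 1·A = 1
Result: 1/(s - 1) - (s - 1)/(s² + 4)


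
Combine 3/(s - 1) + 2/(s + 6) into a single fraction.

Common denominator (s - 1)(s + 6). Numerator: 3(s + 6) + 2(s - 1) = (3s + 18) + (2s - 2) = 5s + 16
Result: (5s + 16)/[(s - 1)(s + 6)]


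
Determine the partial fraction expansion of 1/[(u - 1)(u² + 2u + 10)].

Cover-up at u = 1: P = 1/(1² + 2·1 + 10) = 1/13. Then Q = -P = -1/13, R = -P·(2 + 1) = -3/13
Result: (1/13)/(u - 1) - ((1/13)u + 3/13)/(u² + 2u + 10)


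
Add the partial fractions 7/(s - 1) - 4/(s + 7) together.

Common denominator (s - 1)(s + 7). Numerator: 7(s + 7) - 4(s - 1) = (7s + 49) - (4s - 4) = 3s + 53
Result: (3s + 53)/[(s - 1)(s + 7)]


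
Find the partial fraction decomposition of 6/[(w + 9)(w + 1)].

6/(w + 9)(w + 1) = P/(w + 9) + Q/(w + 1). P = 6/(-9 + 1) = -3/4, Q = 6/(-1 + 9) = 3/4
Result: (-3/4)/(w + 9) + (3/4)/(w + 1)


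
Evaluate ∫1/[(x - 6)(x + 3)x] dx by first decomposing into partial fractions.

Cover-up: A = 1/54, B = 1/27, C = -1/18. Decomposition: (1/54)/(x - 6) + (1/27)/(x + 3) - (1/18)/x. Integrate each term: (1/54) ln|(x - 6)| + (1/27) ln|(x + 3)| - (1/18) ln|x| + C


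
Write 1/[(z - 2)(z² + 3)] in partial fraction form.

Cover-up at z = 2: α = 1/(2² + 3) = 1/7. Then β = -α = -1/7, γ = -α·(0 + 2) = -2/7
Result: (1/7)/(z - 2) - ((1/7)z + 2/7)/(z² + 3)


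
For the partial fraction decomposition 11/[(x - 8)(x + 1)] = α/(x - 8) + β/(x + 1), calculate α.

Cover-up at x = 8: α = 11/(8 + 1) = 11/9


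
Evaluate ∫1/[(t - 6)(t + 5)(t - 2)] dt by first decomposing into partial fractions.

Cover-up: A = 1/44, B = 1/77, C = -1/28. Decomposition: (1/44)/(t - 6) + (1/77)/(t + 5) - (1/28)/(t - 2). Integrate each term: (1/44) ln|(t - 6)| + (1/77) ln|(t + 5)| - (1/28) ln|(t - 2)| + C


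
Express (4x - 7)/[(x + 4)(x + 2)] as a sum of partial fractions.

At x=-4: A = (4·(-4) - 7)/(-4 + 2) = 23/2. At x=-2: B = (4·(-2) - 7)/(-2 + 4) = -15/2
Result: (23/2)/(x + 4) - (15/2)/(x + 2)


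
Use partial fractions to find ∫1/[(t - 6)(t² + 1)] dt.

Cover-up at t=6: α = 1/(6²+1) = 1/37. Coeff matching: β = -1/37, γ = -6/37. Decomposition: (1/37)/(t - 6) - ((1/37)t + 6/37)/(t² + 1). Integrate: linear → ln, quadratic → (1/2)ln + arctan: (1/37) ln|(t - 6)| - (1/74) ln(t² + 1) - (6/37) arctan(t) + C


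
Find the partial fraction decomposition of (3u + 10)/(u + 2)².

(3u + 10) = A(u + 2) + B. At u = -2: B = 3·(-2) + 10 = 4. Coeff of u: A = 3
Result: 3/(u + 2) + 4/(u + 2)²


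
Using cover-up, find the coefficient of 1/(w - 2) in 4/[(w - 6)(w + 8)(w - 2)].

Cover (w - 2), set w=2: 4/[(2 - 6)(2 + 8)] = -1/10


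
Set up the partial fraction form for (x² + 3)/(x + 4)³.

Repeated linear factor (power 3): P/(x + 4) + Q/(x + 4)² + R/(x + 4)³


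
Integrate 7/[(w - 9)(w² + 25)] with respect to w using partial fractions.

Cover-up at w=9: A = 7/(9²+25) = 7/106. Coeff matching: B = -7/106, C = -63/106. Decomposition: (7/106)/(w - 9) - ((7/106)w + 63/106)/(w² + 25). Integrate: linear → ln, quadratic → (1/2)ln + arctan: (7/106) ln|(w - 9)| - (7/212) ln(w² + 25) - (63/530) arctan(w/5) + C


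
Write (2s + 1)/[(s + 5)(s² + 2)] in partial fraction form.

At s=-5: α = (2·(-5) + 1)/((-5)² + 2) = -1/3. β = -α = 1/3, γ = 2 - (-5)·α = 1/3
Result: (-1/3)/(s + 5) + ((1/3)s + 1/3)/(s² + 2)


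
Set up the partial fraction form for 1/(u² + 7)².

Repeated quadratic factor: (Au + B)/(u² + 7) + (Cu + D)/(u² + 7)²


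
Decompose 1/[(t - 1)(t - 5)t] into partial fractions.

Using cover-up method: α = -1/4, β = 1/20, γ = 1/5
Result: (-1/4)/(t - 1) + (1/20)/(t - 5) + (1/5)/t


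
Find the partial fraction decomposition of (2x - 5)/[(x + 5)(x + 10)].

At x=-5: A = (2·(-5) - 5)/(-5 + 10) = -3. At x=-10: B = (2·(-10) - 5)/(-10 + 5) = 5
Result: -3/(x + 5) + 5/(x + 10)
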